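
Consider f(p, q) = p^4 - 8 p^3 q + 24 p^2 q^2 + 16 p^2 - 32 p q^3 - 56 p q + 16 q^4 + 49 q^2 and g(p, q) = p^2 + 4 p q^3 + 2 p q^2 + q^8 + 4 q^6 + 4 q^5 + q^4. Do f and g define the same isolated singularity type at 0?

No.

The Hessian of f at 0 has rank 1. Corank 1: A-series; mu = 3 gives A_3. The Hessian of g at 0 has rank 1. Corank 1: A-series; mu = 7 gives A_7. f is A_3 but g is A_7, hence not right-equivalent.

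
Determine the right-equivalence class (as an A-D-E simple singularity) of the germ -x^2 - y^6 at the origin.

A_5

The Hessian of f at 0 is [[-2, 0], [0, 0]] with rank 1, so corank 1. A Groebner basis of the Jacobian ideal J(f) in C{x,y} is {y^5, x}; counting standard monomials gives mu = 5. Corank 1: A-series; mu = 5 gives A_5.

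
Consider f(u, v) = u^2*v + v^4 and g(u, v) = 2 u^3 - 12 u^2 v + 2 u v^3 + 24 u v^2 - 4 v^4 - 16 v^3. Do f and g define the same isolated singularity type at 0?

No.

The Hessian of f at 0 is [[0, 0], [0, 0]] with rank 0, so corank 2. A Groebner basis of the Jacobian ideal J(f) in C{u,v} is {u^3, u^2/4 + v^3, u*v}; counting standard monomials gives mu = 5. Corank 2; j^3 = u^2*v has shape L^2 M (L != M), so D-series; mu = 5 gives D_5. The Hessian of g at 0 is [[0, 0], [0, 0]] with rank 0, so corank 2. A Groebner basis of the Jacobian ideal J(g) in C{u,v} is {u^3 - 6*u^2*v - 48*u^2 + 192*u*v - 192*v^2, 6*u^2 + u*v^2 - 24*u*v + 24*v^2, 3*u^2 - 12*u*v + v^3 + 12*v^2}; counting standard monomials gives mu = 7. Corank 2; j^3 = 2*(u - 2*v)^3 is a perfect cube, so E-series; the 4-jet and mu = 7 give E_7. f is D_5 but g is E_7, hence not right-equivalent.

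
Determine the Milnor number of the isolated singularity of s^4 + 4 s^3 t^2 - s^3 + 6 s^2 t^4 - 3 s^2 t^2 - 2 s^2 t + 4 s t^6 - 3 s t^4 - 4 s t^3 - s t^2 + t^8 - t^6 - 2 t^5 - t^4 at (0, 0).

The Hessian of f at 0 is [[0, 0], [0, 0]] with rank 0, so corank 2. A Groebner basis of the Jacobian ideal J(f) in C{s,t} is {s*t^2 - s*t/5 - t^2/5, s*t/5 + t^3 + t^2/5, s^2 + 6*s*t/5 + t^2/5}; counting standard monomials gives mu = 5. Corank 2; j^3 = -s*(s + t)^2 has shape L^2 M (L != M), so D-series; mu = 5 gives D_5.

5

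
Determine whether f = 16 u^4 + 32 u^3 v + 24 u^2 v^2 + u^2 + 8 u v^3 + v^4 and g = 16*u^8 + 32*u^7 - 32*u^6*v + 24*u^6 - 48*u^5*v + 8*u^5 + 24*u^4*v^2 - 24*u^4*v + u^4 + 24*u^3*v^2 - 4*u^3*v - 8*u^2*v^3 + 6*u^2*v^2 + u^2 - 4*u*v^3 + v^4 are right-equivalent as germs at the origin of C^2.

The Hessian of f at 0 is [[2, 0], [0, 0]] with rank 1, so corank 1. A Groebner basis of the Jacobian ideal J(f) in C{u,v} is {v^3, u}; counting standard monomials gives mu = 3. Corank 1: A-series; mu = 3 gives A_3. The Hessian of g at 0 is [[2, 0], [0, 0]] with rank 1, so corank 1. A Groebner basis of the Jacobian ideal J(g) in C{u,v} is {v^3, u}; counting standard monomials gives mu = 3. Corank 1: A-series; mu = 3 gives A_3. Both have type A_3, hence right-equivalent.

Yes.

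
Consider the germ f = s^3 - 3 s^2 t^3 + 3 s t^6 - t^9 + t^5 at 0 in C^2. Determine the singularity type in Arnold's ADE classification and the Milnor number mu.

Type E8, Milnor number mu = 8.

The Hessian of f at 0 is [[0, 0], [0, 0]] with rank 0, so corank 2. A Groebner basis of the Jacobian ideal J(f) in C{s,t} is {-s^2/2 + s*t^3, t^4, s^3, s^2*t}; counting standard monomials gives mu = 8. Corank 2; j^3 = s^3 is a perfect cube, so E-series; the 5-jet and mu = 8 give E_8.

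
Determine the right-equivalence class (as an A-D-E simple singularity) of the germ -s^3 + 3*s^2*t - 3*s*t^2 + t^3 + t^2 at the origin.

The Hessian of f at 0 has rank 1. Corank 1: A-series; mu = 2 gives A_2.

A_2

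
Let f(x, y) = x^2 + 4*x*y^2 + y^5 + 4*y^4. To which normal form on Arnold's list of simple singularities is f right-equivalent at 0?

The Hessian of f at 0 is [[2, 0], [0, 0]] with rank 1, so corank 1. A Groebner basis of the Jacobian ideal J(f) in C{x,y} is {x^2, x/2 + y^2}; counting standard monomials gives mu = 4. Corank 1: A-series; mu = 4 gives A_4.

A4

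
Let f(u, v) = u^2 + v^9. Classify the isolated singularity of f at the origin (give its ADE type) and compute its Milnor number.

Type A_8, Milnor number mu = 8.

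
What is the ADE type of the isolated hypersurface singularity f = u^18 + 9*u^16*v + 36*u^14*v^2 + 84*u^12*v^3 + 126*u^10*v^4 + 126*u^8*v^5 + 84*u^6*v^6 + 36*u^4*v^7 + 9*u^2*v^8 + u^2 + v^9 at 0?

The Hessian of f at 0 has rank 1. Corank 1: A-series; mu = 8 gives A_8.

A_8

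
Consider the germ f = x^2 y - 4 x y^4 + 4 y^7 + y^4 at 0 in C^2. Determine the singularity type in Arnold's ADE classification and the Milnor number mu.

Type D_{5}, Milnor number mu = 5.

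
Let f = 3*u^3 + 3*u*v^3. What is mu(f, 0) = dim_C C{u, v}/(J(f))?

The Hessian of f at 0 has rank 0. Corank 2; j^3 = 3*u^3 is a perfect cube, so E-series; the 4-jet and mu = 7 give E_7.

7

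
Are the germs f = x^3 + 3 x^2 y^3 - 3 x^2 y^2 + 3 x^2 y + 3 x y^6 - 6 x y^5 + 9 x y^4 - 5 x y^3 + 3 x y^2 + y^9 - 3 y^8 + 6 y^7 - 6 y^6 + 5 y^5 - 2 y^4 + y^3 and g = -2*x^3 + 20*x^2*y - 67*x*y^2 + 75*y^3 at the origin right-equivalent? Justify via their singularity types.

No.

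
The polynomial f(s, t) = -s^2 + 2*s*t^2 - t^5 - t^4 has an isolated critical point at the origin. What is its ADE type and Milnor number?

The Hessian of f at 0 is [[-2, 0], [0, 0]] with rank 1, so corank 1. A Groebner basis of the Jacobian ideal J(f) in C{s,t} is {s^2, -s + t^2}; counting standard monomials gives mu = 4. Corank 1: A-series; mu = 4 gives A_4.

Type A_4, Milnor number mu = 4.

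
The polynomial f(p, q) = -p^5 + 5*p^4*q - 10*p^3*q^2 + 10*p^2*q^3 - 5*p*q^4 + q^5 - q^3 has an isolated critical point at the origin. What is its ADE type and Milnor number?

Type E_8, Milnor number mu = 8.

The Hessian of f at 0 has rank 0. Corank 2; j^3 = -q^3 is a perfect cube, so E-series; the 5-jet and mu = 8 give E_8.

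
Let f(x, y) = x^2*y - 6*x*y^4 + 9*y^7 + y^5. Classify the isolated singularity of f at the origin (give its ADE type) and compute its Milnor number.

Type D6, Milnor number mu = 6.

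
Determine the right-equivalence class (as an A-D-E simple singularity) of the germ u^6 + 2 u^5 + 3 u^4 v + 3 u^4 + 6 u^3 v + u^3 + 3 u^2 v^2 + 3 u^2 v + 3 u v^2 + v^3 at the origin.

E_8

The Hessian of f at 0 has rank 0. Corank 2; j^3 = (u + v)^3 is a perfect cube, so E-series; the 5-jet and mu = 8 give E_8.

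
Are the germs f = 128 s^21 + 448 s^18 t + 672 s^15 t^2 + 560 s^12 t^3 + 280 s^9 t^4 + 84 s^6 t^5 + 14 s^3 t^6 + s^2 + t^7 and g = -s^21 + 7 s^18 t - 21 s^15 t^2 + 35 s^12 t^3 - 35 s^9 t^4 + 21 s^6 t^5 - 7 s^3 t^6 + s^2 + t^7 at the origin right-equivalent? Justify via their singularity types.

Yes.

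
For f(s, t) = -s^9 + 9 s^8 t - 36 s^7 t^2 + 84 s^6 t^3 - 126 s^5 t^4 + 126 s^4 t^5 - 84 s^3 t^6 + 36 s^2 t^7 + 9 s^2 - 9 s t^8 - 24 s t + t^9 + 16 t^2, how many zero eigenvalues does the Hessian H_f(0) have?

1

The Hessian at 0 is [[18, -24], [-24, 32]] of rank 1; hence corank 1.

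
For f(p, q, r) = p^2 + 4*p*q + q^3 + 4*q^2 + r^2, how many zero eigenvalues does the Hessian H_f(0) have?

1

Hessian at 0 has rank 2.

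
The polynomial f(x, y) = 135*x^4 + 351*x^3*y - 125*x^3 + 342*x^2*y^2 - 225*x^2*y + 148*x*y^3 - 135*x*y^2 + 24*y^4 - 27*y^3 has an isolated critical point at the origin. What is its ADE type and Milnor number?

Type E_7, Milnor number mu = 7.

The Hessian of f at 0 has rank 0. Corank 2; j^3 = -(5*x + 3*y)^3 is a perfect cube, so E-series; the 4-jet and mu = 7 give E_7.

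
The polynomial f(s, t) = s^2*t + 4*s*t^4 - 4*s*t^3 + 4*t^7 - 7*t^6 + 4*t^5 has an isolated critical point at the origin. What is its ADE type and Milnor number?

The Hessian of f at 0 has rank 0. Corank 2; j^3 = s^2*t has shape L^2 M (L != M), so D-series; mu = 7 gives D_7.

Type D7, Milnor number mu = 7.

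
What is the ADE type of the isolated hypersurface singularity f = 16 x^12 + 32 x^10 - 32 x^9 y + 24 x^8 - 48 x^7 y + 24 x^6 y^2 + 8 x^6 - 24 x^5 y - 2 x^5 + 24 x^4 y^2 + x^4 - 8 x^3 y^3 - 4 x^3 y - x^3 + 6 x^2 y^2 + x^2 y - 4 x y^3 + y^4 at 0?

D_5

The Hessian of f at 0 has rank 0. Corank 2; j^3 = -x^2*(x - y) has shape L^2 M (L != M), so D-series; mu = 5 gives D_5.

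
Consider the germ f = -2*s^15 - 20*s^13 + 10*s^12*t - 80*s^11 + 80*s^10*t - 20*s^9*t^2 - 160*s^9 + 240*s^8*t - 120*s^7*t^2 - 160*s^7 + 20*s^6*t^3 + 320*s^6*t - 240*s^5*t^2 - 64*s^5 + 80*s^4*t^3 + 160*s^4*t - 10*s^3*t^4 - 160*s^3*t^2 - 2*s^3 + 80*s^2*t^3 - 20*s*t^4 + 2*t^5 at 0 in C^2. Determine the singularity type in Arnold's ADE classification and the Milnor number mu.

Type E_{8}, Milnor number mu = 8.

The Hessian of f at 0 has rank 0. Corank 2; j^3 = -2*s^3 is a perfect cube, so E-series; the 5-jet and mu = 8 give E_8.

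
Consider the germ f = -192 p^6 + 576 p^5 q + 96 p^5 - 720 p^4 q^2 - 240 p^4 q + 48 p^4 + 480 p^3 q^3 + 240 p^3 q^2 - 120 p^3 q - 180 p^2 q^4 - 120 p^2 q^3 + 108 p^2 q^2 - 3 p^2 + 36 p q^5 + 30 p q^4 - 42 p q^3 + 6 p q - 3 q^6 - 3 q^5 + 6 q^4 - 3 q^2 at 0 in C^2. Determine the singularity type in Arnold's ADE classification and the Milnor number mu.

The Hessian of f at 0 has rank 1. Corank 1: A-series; mu = 4 gives A_4.

Type A4, Milnor number mu = 4.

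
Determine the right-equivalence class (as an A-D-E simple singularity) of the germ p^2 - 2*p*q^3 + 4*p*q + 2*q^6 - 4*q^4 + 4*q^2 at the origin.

The Hessian of f at 0 is [[2, 4], [4, 8]] with rank 1, so corank 1. A Groebner basis of the Jacobian ideal J(f) in C{p,q} is {p*q^2 + 2*p + 4*q, -p + q^3 - 2*q, p^2 + 4*p*q + 4*q^2}; counting standard monomials gives mu = 5. Corank 1: A-series; mu = 5 gives A_5.

A_5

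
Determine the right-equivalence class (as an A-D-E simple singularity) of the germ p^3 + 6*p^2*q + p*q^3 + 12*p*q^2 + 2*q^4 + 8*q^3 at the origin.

E_{7}

The Hessian of f at 0 has rank 0. Corank 2; j^3 = (p + 2*q)^3 is a perfect cube, so E-series; the 4-jet and mu = 7 give E_7.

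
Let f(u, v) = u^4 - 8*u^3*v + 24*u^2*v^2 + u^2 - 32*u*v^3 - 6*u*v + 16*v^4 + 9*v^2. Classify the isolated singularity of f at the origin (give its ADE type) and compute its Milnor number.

Type A3, Milnor number mu = 3.

The Hessian of f at 0 has rank 1. Corank 1: A-series; mu = 3 gives A_3.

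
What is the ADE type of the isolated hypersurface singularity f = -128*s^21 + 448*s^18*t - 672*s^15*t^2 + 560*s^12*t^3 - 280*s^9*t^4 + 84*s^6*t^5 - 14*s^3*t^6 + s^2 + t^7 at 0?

A_{6}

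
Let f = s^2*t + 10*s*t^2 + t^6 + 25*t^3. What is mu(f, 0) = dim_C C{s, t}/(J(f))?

The Hessian of f at 0 has rank 0. Corank 2; j^3 = t*(s + 5*t)^2 has shape L^2 M (L != M), so D-series; mu = 7 gives D_7.

7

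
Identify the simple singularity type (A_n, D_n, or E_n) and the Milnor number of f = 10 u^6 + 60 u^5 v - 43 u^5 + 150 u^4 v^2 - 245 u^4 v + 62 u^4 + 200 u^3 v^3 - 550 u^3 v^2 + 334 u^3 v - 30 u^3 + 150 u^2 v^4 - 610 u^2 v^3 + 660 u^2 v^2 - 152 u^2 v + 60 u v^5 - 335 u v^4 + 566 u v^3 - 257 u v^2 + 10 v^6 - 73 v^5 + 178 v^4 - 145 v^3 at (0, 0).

Type D_{4}, Milnor number mu = 4.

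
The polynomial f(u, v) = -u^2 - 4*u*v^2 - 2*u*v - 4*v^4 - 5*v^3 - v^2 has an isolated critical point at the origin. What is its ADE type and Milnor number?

Type A2, Milnor number mu = 2.

The Hessian of f at 0 has rank 1. Corank 1: A-series; mu = 2 gives A_2.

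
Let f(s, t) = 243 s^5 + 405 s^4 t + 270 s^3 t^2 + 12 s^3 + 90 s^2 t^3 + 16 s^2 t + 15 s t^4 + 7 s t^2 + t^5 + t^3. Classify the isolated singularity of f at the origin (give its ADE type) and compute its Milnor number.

Type D6, Milnor number mu = 6.

The Hessian of f at 0 is [[0, 0], [0, 0]] with rank 0, so corank 2. A Groebner basis of the Jacobian ideal J(f) in C{s,t} is {32*s*t/15 + t^4 + 16*t^2/15, s*t^2 + t^3/2, s^2 + 5*s*t/6 + t^2/6}; counting standard monomials gives mu = 6. Corank 2; j^3 = (2*s + t)^2*(3*s + t) has shape L^2 M (L != M), so D-series; mu = 6 gives D_6.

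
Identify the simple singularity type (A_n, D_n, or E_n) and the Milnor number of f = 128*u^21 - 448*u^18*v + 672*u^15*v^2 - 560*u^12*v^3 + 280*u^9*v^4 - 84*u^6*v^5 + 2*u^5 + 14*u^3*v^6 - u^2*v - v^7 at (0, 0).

Type D_8, Milnor number mu = 8.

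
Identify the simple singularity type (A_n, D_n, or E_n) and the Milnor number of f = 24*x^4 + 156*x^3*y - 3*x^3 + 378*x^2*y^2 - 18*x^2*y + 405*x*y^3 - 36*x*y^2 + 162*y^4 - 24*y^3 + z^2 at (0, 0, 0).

The Hessian of f at 0 has rank 1. Corank 2; j^3 = -3*(x + 2*y)^3 is a perfect cube, so E-series; the 4-jet and mu = 7 give E_7.

Type E7, Milnor number mu = 7.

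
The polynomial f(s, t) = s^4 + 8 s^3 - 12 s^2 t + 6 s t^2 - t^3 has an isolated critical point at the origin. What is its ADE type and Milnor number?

The Hessian of f at 0 has rank 0. Corank 2; j^3 = (2*s - t)^3 is a perfect cube, so E-series; the 4-jet and mu = 6 give E_6.

Type E_6, Milnor number mu = 6.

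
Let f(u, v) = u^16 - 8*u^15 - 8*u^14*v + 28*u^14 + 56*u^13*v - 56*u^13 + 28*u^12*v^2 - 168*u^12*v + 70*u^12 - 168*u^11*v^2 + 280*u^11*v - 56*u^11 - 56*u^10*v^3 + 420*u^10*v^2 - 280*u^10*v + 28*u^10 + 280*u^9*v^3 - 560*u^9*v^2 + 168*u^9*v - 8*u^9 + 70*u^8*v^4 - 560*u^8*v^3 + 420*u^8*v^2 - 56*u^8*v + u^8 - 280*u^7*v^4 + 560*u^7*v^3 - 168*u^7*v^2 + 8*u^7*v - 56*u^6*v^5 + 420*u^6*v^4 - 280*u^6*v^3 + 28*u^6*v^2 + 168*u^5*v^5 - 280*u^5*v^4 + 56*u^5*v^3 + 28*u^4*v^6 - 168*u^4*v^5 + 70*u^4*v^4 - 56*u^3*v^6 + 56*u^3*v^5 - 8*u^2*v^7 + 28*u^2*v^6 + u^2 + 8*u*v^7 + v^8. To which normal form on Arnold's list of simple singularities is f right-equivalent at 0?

A_{7}

The Hessian of f at 0 has rank 1. Corank 1: A-series; mu = 7 gives A_7.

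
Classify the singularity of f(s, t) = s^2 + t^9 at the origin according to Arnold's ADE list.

A_8

The Hessian of f at 0 is [[2, 0], [0, 0]] with rank 1, so corank 1. A Groebner basis of the Jacobian ideal J(f) in C{s,t} is {t^8, s}; counting standard monomials gives mu = 8. Corank 1: A-series; mu = 8 gives A_8.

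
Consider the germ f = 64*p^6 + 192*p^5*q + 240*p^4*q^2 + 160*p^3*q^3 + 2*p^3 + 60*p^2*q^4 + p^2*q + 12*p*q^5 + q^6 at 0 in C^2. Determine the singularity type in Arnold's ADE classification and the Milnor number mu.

Type D_{7}, Milnor number mu = 7.

The Hessian of f at 0 is [[0, 0], [0, 0]] with rank 0, so corank 2. A Groebner basis of the Jacobian ideal J(f) in C{p,q} is {-p*q/12 + q^5, p*q^2, p^2 + p*q/2}; counting standard monomials gives mu = 7. Corank 2; j^3 = p^2*(2*p + q) has shape L^2 M (L != M), so D-series; mu = 7 gives D_7.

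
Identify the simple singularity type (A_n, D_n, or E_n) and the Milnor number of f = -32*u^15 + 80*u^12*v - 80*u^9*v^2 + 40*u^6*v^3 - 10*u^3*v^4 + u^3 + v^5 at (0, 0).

Type E_{8}, Milnor number mu = 8.

The Hessian of f at 0 is [[0, 0], [0, 0]] with rank 0, so corank 2. A Groebner basis of the Jacobian ideal J(f) in C{u,v} is {v^4, u^2}; counting standard monomials gives mu = 8. Corank 2; j^3 = u^3 is a perfect cube, so E-series; the 5-jet and mu = 8 give E_8.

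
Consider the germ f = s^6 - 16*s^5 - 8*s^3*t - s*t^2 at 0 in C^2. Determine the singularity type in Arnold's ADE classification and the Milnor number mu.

Type D7, Milnor number mu = 7.

The Hessian of f at 0 has rank 0. Corank 2; j^3 = -s*t^2 has shape L^2 M (L != M), so D-series; mu = 7 gives D_7.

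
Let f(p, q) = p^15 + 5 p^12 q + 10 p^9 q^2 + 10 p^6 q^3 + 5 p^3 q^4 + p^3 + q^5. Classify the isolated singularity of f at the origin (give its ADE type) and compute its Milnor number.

The Hessian of f at 0 is [[0, 0], [0, 0]] with rank 0, so corank 2. A Groebner basis of the Jacobian ideal J(f) in C{p,q} is {q^4, p^2}; counting standard monomials gives mu = 8. Corank 2; j^3 = p^3 is a perfect cube, so E-series; the 5-jet and mu = 8 give E_8.

Type E8, Milnor number mu = 8.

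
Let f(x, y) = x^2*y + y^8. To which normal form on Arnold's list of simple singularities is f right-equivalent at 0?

D9

The Hessian of f at 0 is [[0, 0], [0, 0]] with rank 0, so corank 2. A Groebner basis of the Jacobian ideal J(f) in C{x,y} is {x^2/8 + y^7, x^3, x*y}; counting standard monomials gives mu = 9. Corank 2; j^3 = x^2*y has shape L^2 M (L != M), so D-series; mu = 9 gives D_9.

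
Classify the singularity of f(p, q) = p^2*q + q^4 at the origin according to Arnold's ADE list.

D_{5}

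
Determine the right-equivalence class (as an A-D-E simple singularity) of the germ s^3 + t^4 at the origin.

E6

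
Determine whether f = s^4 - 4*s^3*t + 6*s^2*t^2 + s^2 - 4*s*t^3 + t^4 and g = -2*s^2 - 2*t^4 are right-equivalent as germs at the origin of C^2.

The Hessian of f at 0 is [[2, 0], [0, 0]] with rank 1, so corank 1. A Groebner basis of the Jacobian ideal J(f) in C{s,t} is {t^3, s}; counting standard monomials gives mu = 3. Corank 1: A-series; mu = 3 gives A_3. The Hessian of g at 0 is [[-4, 0], [0, 0]] with rank 1, so corank 1. A Groebner basis of the Jacobian ideal J(g) in C{s,t} is {t^3, s}; counting standard monomials gives mu = 3. Corank 1: A-series; mu = 3 gives A_3. Both have type A_3, hence right-equivalent.

Yes.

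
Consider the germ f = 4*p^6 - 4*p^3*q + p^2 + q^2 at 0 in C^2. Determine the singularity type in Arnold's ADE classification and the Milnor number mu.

The Hessian of f at 0 has rank 2. Corank 0: nondegenerate Morse point, so A_1.

Type A_{1}, Milnor number mu = 1.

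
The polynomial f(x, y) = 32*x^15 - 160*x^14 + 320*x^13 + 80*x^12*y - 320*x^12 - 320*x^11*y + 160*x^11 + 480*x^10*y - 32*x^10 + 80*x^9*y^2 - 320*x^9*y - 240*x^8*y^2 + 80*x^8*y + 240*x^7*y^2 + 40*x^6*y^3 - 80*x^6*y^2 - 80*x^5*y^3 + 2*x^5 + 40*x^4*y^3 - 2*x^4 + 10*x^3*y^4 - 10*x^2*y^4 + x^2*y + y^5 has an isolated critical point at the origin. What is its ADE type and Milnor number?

The Hessian of f at 0 is [[0, 0], [0, 0]] with rank 0, so corank 2. A Groebner basis of the Jacobian ideal J(f) in C{x,y} is {x^2/5 + y^4, x^3, x*y}; counting standard monomials gives mu = 6. Corank 2; j^3 = x^2*y has shape L^2 M (L != M), so D-series; mu = 6 gives D_6.

Type D_{6}, Milnor number mu = 6.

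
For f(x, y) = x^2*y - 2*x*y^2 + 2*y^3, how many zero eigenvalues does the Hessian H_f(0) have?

2

The Hessian at 0 is [[0, 0], [0, 0]] of rank 0; hence corank 2.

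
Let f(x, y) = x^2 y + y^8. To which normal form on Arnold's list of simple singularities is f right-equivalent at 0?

D_{9}

The Hessian of f at 0 is [[0, 0], [0, 0]] with rank 0, so corank 2. A Groebner basis of the Jacobian ideal J(f) in C{x,y} is {x^2/8 + y^7, x^3, x*y}; counting standard monomials gives mu = 9. Corank 2; j^3 = x^2*y has shape L^2 M (L != M), so D-series; mu = 9 gives D_9.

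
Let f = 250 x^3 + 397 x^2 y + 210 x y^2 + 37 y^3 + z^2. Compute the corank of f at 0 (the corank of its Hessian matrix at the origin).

2

Hessian at 0 has rank 1.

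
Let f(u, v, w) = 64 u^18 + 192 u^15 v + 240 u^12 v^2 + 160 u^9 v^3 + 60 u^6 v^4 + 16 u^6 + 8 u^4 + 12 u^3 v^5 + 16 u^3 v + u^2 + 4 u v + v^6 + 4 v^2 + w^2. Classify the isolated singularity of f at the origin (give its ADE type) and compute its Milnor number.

The Hessian of f at 0 has rank 2. Corank 1: A-series; mu = 5 gives A_5.

Type A5, Milnor number mu = 5.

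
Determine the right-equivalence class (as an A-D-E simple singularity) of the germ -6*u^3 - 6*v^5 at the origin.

E_8

The Hessian of f at 0 has rank 0. Corank 2; j^3 = -6*u^3 is a perfect cube, so E-series; the 5-jet and mu = 8 give E_8.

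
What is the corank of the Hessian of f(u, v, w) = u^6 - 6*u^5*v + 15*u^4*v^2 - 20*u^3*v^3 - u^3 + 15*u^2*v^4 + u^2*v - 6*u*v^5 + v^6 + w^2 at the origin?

2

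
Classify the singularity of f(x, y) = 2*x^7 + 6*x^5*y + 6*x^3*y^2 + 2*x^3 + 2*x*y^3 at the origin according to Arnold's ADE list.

E_7

The Hessian of f at 0 has rank 0. Corank 2; j^3 = 2*x^3 is a perfect cube, so E-series; the 4-jet and mu = 7 give E_7.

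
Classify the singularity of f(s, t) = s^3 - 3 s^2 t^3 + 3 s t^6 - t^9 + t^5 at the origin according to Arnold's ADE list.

E_{8}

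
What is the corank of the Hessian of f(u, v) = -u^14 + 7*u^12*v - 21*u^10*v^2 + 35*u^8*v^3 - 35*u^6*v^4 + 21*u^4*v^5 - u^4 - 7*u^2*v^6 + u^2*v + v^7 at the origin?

The Hessian at 0 is [[0, 0], [0, 0]] of rank 0; hence corank 2.

2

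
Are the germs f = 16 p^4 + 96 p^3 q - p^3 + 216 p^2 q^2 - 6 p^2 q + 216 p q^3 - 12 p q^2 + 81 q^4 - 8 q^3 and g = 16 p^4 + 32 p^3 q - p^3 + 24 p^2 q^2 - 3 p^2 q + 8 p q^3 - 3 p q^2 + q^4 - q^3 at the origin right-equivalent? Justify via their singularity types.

Yes.

The Hessian of f at 0 has rank 0. Corank 2; j^3 = -(p + 2*q)^3 is a perfect cube, so E-series; the 4-jet and mu = 6 give E_6. The Hessian of g at 0 has rank 0. Corank 2; j^3 = -(p + q)^3 is a perfect cube, so E-series; the 4-jet and mu = 6 give E_6. Both have type E_6, hence right-equivalent.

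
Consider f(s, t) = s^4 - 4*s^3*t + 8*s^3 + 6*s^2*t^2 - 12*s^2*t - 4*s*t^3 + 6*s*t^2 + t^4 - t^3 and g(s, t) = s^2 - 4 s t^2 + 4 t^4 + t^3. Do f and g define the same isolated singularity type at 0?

The Hessian of f at 0 has rank 0. Corank 2; j^3 = (2*s - t)^3 is a perfect cube, so E-series; the 4-jet and mu = 6 give E_6. The Hessian of g at 0 has rank 1. Corank 1: A-series; mu = 2 gives A_2. f is E_6 but g is A_2, hence not right-equivalent.

No.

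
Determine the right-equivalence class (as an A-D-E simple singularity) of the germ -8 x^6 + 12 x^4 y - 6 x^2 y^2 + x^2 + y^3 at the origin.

A_2

The Hessian of f at 0 is [[2, 0], [0, 0]] with rank 1, so corank 1. A Groebner basis of the Jacobian ideal J(f) in C{x,y} is {y^2, x}; counting standard monomials gives mu = 2. Corank 1: A-series; mu = 2 gives A_2.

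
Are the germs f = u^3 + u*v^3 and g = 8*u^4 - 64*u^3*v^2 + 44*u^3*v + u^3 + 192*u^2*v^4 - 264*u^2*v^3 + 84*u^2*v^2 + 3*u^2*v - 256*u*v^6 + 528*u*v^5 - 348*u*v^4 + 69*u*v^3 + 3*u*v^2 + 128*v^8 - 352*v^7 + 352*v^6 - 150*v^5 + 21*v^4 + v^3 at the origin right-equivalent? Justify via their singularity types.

The Hessian of f at 0 is [[0, 0], [0, 0]] with rank 0, so corank 2. A Groebner basis of the Jacobian ideal J(f) in C{u,v} is {u^3, u*v^2, 3*u^2 + v^3}; counting standard monomials gives mu = 7. Corank 2; j^3 = u^3 is a perfect cube, so E-series; the 4-jet and mu = 7 give E_7. The Hessian of g at 0 is [[0, 0], [0, 0]] with rank 0, so corank 2. A Groebner basis of the Jacobian ideal J(g) in C{u,v} is {-u^2/8 - u*v/4 + v^4 - v^3/24 - v^2/8, u^3 - 11*u^2/8 - 11*u*v/4 + 13*v^3/24 - 11*v^2/8, u^2*v + 7*u^2/8 + 7*u*v/4 - 17*v^3/24 + 7*v^2/8, -5*u^2/12 + u*v^2 - 5*u*v/6 + 31*v^3/36 - 5*v^2/12}; counting standard monomials gives mu = 7. Corank 2; j^3 = (u + v)^3 is a perfect cube, so E-series; the 4-jet and mu = 7 give E_7. Both have type E_7, hence right-equivalent.

Yes.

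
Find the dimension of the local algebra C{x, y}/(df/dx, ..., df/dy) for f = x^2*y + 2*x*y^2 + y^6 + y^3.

7

The Hessian of f at 0 has rank 0. Corank 2; j^3 = y*(x + y)^2 has shape L^2 M (L != M), so D-series; mu = 7 gives D_7.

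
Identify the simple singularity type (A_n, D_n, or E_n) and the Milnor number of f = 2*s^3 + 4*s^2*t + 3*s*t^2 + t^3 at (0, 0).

Type D4, Milnor number mu = 4.

The Hessian of f at 0 is [[0, 0], [0, 0]] with rank 0, so corank 2. A Groebner basis of the Jacobian ideal J(f) in C{s,t} is {t^3, s^2 - 3*t^2/2, s*t + 3*t^2/2}; counting standard monomials gives mu = 4. Corank 2; j^3 = (s + t)*(2*s^2 + 2*s*t + t^2) splits into three distinct lines over C (the quadratic factor has nonzero discriminant), so D_4.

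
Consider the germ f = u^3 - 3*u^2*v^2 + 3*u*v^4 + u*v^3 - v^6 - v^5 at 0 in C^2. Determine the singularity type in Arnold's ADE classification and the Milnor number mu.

Type E_7, Milnor number mu = 7.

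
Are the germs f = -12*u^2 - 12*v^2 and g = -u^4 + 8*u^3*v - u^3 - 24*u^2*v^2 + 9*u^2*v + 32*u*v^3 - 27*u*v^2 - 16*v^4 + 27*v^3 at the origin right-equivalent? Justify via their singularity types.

No.

The Hessian of f at 0 is [[-24, 0], [0, -24]] with rank 2, so corank 0. A Groebner basis of the Jacobian ideal J(f) in C{u,v} is {u, v}; counting standard monomials gives mu = 1. Corank 0: nondegenerate Morse point, so A_1. The Hessian of g at 0 is [[0, 0], [0, 0]] with rank 0, so corank 2. A Groebner basis of the Jacobian ideal J(g) in C{u,v} is {v^4, u*v^2 - 8*v^3/3, u^2 - 6*u*v + 9*v^2}; counting standard monomials gives mu = 6. Corank 2; j^3 = -(u - 3*v)^3 is a perfect cube, so E-series; the 4-jet and mu = 6 give E_6. f is A_1 but g is E_6, hence not right-equivalent.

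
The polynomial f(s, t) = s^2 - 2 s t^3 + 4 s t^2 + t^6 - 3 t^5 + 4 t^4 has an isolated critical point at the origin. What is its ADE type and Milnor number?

Type A4, Milnor number mu = 4.

The Hessian of f at 0 has rank 1. Corank 1: A-series; mu = 4 gives A_4.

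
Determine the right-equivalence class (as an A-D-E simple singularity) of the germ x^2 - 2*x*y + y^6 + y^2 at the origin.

A5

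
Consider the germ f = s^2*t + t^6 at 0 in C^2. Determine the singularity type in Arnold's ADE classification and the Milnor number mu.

Type D7, Milnor number mu = 7.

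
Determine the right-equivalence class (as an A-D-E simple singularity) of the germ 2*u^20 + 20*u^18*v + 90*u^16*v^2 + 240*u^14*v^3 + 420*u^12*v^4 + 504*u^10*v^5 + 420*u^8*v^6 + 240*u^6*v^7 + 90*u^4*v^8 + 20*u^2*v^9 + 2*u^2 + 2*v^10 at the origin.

A_{9}

The Hessian of f at 0 is [[4, 0], [0, 0]] with rank 1, so corank 1. A Groebner basis of the Jacobian ideal J(f) in C{u,v} is {v^9, u}; counting standard monomials gives mu = 9. Corank 1: A-series; mu = 9 gives A_9.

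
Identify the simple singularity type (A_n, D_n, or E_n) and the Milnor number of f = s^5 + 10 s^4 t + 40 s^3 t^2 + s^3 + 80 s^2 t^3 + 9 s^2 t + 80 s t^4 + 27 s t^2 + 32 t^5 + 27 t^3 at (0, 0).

Type E_{8}, Milnor number mu = 8.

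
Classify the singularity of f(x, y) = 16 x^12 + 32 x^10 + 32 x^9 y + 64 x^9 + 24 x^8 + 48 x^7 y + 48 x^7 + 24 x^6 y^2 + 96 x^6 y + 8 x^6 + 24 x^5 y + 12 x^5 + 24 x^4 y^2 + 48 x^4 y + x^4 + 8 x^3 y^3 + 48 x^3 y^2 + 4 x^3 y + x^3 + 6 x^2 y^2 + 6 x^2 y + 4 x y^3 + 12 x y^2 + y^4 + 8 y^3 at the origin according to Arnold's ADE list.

The Hessian of f at 0 is [[0, 0], [0, 0]] with rank 0, so corank 2. A Groebner basis of the Jacobian ideal J(f) in C{x,y} is {y^4, x*y^2 + 5*y^3/3, x^2 + 4*x*y + 4*y^2}; counting standard monomials gives mu = 6. Corank 2; j^3 = (x + 2*y)^3 is a perfect cube, so E-series; the 4-jet and mu = 6 give E_6.

E_{6}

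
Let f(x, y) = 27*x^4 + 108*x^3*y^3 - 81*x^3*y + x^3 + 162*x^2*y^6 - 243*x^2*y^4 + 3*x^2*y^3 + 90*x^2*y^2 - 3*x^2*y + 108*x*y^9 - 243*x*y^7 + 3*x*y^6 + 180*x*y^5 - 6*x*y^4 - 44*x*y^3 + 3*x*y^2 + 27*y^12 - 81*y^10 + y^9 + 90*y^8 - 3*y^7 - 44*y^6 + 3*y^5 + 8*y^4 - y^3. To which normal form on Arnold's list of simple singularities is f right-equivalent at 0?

E_{7}

The Hessian of f at 0 is [[0, 0], [0, 0]] with rank 0, so corank 2. A Groebner basis of the Jacobian ideal J(f) in C{x,y} is {x^2/3 - 2*x*y/3 + y^4 + y^3/9 + y^2/3, x^3 + 5*x^2/3 - 10*x*y/3 - 4*y^3/9 + 5*y^2/3, x^2*y + 11*x^2/9 - 22*x*y/9 - 16*y^3/27 + 11*y^2/9, 2*x^2/3 + x*y^2 - 4*x*y/3 - 7*y^3/9 + 2*y^2/3}; counting standard monomials gives mu = 7. Corank 2; j^3 = (x - y)^3 is a perfect cube, so E-series; the 4-jet and mu = 7 give E_7.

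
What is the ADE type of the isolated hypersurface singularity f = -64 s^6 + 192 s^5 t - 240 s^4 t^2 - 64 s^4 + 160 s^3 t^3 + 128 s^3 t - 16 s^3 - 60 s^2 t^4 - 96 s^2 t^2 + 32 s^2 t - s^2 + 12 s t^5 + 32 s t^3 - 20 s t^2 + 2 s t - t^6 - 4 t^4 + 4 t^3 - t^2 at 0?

A_{5}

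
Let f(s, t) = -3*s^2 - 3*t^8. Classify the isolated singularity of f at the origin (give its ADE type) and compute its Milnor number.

Type A_{7}, Milnor number mu = 7.

The Hessian of f at 0 is [[-6, 0], [0, 0]] with rank 1, so corank 1. A Groebner basis of the Jacobian ideal J(f) in C{s,t} is {t^7, s}; counting standard monomials gives mu = 7. Corank 1: A-series; mu = 7 gives A_7.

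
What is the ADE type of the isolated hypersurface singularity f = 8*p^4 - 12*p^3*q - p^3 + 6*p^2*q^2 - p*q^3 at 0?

The Hessian of f at 0 is [[0, 0], [0, 0]] with rank 0, so corank 2. A Groebner basis of the Jacobian ideal J(f) in C{p,q} is {3*p^2/4 + q^4 + q^3/4, p^3, p^2*q - p^2/4 - q^3/12, -p^2 + p*q^2 - q^3/3}; counting standard monomials gives mu = 7. Corank 2; j^3 = -p^3 is a perfect cube, so E-series; the 4-jet and mu = 7 give E_7.

E7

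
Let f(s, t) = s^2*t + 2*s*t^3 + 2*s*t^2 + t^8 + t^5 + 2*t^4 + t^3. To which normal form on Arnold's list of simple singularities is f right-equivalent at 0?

D_{9}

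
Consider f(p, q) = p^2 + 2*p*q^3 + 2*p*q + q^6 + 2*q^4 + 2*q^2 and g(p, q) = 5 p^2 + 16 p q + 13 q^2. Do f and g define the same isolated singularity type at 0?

Yes.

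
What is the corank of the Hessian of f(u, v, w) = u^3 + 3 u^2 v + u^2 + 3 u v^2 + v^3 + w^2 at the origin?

Hessian at 0 has rank 2.

1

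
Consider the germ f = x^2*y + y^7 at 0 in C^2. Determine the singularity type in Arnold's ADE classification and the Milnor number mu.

The Hessian of f at 0 has rank 0. Corank 2; j^3 = x^2*y has shape L^2 M (L != M), so D-series; mu = 8 gives D_8.

Type D8, Milnor number mu = 8.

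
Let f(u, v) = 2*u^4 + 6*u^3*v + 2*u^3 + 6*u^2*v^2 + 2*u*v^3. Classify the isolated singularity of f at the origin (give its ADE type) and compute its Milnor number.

Type E_{7}, Milnor number mu = 7.

The Hessian of f at 0 is [[0, 0], [0, 0]] with rank 0, so corank 2. A Groebner basis of the Jacobian ideal J(f) in C{u,v} is {3*u^2 + v^4 + v^3, u^3, u^2*v - u^2 - v^3/3, 2*u^2 + u*v^2 + 2*v^3/3}; counting standard monomials gives mu = 7. Corank 2; j^3 = 2*u^3 is a perfect cube, so E-series; the 4-jet and mu = 7 give E_7.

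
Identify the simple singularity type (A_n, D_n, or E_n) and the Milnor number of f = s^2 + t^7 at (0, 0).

The Hessian of f at 0 has rank 1. Corank 1: A-series; mu = 6 gives A_6.

Type A_{6}, Milnor number mu = 6.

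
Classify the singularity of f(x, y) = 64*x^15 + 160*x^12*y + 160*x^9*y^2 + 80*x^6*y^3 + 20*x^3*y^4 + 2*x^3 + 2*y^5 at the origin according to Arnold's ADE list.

E_{8}

The Hessian of f at 0 is [[0, 0], [0, 0]] with rank 0, so corank 2. A Groebner basis of the Jacobian ideal J(f) in C{x,y} is {y^4, x^2}; counting standard monomials gives mu = 8. Corank 2; j^3 = 2*x^3 is a perfect cube, so E-series; the 5-jet and mu = 8 give E_8.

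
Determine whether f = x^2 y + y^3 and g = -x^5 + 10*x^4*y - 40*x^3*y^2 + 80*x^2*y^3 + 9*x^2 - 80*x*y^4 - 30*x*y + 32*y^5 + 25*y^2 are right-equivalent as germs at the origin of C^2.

No.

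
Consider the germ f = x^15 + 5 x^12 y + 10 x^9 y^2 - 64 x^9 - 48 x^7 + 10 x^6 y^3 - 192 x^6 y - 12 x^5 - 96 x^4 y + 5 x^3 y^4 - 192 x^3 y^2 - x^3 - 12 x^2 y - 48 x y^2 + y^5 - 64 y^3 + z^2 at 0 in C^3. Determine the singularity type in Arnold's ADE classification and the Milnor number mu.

Type E_8, Milnor number mu = 8.

The Hessian of f at 0 has rank 1. Corank 2; j^3 = -(x + 4*y)^3 is a perfect cube, so E-series; the 5-jet and mu = 8 give E_8.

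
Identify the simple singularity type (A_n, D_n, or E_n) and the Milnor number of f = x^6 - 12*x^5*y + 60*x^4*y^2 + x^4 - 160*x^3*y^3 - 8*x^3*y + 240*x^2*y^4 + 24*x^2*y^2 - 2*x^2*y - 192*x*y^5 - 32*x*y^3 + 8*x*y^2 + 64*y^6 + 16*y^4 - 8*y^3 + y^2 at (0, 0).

Type A5, Milnor number mu = 5.

The Hessian of f at 0 has rank 1. Corank 1: A-series; mu = 5 gives A_5.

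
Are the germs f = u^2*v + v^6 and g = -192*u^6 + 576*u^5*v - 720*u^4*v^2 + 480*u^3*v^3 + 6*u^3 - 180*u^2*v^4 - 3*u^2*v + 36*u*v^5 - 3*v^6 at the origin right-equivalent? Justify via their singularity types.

Yes.

The Hessian of f at 0 is [[0, 0], [0, 0]] with rank 0, so corank 2. A Groebner basis of the Jacobian ideal J(f) in C{u,v} is {u^2/6 + v^5, u^3, u*v}; counting standard monomials gives mu = 7. Corank 2; j^3 = u^2*v has shape L^2 M (L != M), so D-series; mu = 7 gives D_7. The Hessian of g at 0 is [[0, 0], [0, 0]] with rank 0, so corank 2. A Groebner basis of the Jacobian ideal J(g) in C{u,v} is {u*v/12 + v^5, u*v^2, u^2 - u*v/2}; counting standard monomials gives mu = 7. Corank 2; j^3 = 3*u^2*(2*u - v) has shape L^2 M (L != M), so D-series; mu = 7 gives D_7. Both have type D_7, hence right-equivalent.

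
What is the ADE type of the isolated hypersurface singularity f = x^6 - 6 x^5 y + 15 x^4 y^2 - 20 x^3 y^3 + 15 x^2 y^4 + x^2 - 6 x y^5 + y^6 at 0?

The Hessian of f at 0 has rank 1. Corank 1: A-series; mu = 5 gives A_5.

A_5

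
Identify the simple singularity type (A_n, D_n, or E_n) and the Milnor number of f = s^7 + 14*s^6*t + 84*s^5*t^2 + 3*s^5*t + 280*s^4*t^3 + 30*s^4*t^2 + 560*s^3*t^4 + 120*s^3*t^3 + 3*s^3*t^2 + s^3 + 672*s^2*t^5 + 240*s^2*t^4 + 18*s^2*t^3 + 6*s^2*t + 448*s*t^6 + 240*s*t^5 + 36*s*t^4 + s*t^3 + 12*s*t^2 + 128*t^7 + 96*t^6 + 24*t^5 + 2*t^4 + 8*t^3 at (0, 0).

The Hessian of f at 0 has rank 0. Corank 2; j^3 = (s + 2*t)^3 is a perfect cube, so E-series; the 4-jet and mu = 7 give E_7.

Type E_{7}, Milnor number mu = 7.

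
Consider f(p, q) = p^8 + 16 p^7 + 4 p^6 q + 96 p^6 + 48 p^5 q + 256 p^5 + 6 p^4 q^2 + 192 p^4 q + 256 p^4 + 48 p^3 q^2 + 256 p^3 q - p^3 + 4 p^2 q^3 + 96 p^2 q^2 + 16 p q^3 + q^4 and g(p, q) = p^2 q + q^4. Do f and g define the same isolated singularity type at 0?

No.

The Hessian of f at 0 is [[0, 0], [0, 0]] with rank 0, so corank 2. A Groebner basis of the Jacobian ideal J(f) in C{p,q} is {q^4, p*q^2 + q^3/12, p^2}; counting standard monomials gives mu = 6. Corank 2; j^3 = -p^3 is a perfect cube, so E-series; the 4-jet and mu = 6 give E_6. The Hessian of g at 0 is [[0, 0], [0, 0]] with rank 0, so corank 2. A Groebner basis of the Jacobian ideal J(g) in C{p,q} is {p^3, p^2/4 + q^3, p*q}; counting standard monomials gives mu = 5. Corank 2; j^3 = p^2*q has shape L^2 M (L != M), so D-series; mu = 5 gives D_5. f is E_6 but g is D_5, hence not right-equivalent.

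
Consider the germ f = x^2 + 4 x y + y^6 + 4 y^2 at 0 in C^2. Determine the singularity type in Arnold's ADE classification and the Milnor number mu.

The Hessian of f at 0 has rank 1. Corank 1: A-series; mu = 5 gives A_5.

Type A_5, Milnor number mu = 5.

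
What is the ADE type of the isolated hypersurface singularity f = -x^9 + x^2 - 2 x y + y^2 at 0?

A8

The Hessian of f at 0 is [[2, -2], [-2, 2]] with rank 1, so corank 1. A Groebner basis of the Jacobian ideal J(f) in C{x,y} is {y^8, x - y}; counting standard monomials gives mu = 8. Corank 1: A-series; mu = 8 gives A_8.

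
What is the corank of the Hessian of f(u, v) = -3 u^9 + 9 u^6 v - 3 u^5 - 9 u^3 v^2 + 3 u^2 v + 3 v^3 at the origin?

2

Hessian at 0 has rank 0.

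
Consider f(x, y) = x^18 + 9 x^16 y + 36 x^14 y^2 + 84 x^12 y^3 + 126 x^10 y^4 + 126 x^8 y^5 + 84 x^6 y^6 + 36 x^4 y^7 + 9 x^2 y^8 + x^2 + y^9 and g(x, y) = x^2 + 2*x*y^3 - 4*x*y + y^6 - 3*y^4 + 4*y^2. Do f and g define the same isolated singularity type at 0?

No.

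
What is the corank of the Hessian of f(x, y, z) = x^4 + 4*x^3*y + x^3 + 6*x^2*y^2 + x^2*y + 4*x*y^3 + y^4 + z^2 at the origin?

2

Hessian at 0 has rank 1.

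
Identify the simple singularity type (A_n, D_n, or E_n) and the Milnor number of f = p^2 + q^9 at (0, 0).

Type A_{8}, Milnor number mu = 8.

The Hessian of f at 0 is [[2, 0], [0, 0]] with rank 1, so corank 1. A Groebner basis of the Jacobian ideal J(f) in C{p,q} is {q^8, p}; counting standard monomials gives mu = 8. Corank 1: A-series; mu = 8 gives A_8.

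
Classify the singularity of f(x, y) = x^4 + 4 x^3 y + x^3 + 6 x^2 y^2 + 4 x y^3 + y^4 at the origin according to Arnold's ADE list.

E_{6}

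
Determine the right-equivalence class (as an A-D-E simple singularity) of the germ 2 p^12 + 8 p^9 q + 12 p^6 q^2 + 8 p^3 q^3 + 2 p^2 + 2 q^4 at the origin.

The Hessian of f at 0 is [[4, 0], [0, 0]] with rank 1, so corank 1. A Groebner basis of the Jacobian ideal J(f) in C{p,q} is {q^3, p}; counting standard monomials gives mu = 3. Corank 1: A-series; mu = 3 gives A_3.

A3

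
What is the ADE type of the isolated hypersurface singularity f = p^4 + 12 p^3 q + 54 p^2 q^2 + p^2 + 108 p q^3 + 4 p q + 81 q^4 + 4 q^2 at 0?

A_3

The Hessian of f at 0 is [[2, 4], [4, 8]] with rank 1, so corank 1. A Groebner basis of the Jacobian ideal J(f) in C{p,q} is {q^3, p + 2*q}; counting standard monomials gives mu = 3. Corank 1: A-series; mu = 3 gives A_3.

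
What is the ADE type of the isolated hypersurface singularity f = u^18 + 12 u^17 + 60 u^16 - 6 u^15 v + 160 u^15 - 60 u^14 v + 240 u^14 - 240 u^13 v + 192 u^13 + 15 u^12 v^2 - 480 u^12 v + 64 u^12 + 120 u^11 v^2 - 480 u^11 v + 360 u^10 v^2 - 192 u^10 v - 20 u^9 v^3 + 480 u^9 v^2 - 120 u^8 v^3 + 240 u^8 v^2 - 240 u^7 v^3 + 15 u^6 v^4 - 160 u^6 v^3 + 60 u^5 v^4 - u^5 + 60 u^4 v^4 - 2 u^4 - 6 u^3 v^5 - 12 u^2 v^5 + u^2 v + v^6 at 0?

The Hessian of f at 0 has rank 0. Corank 2; j^3 = u^2*v has shape L^2 M (L != M), so D-series; mu = 7 gives D_7.

D7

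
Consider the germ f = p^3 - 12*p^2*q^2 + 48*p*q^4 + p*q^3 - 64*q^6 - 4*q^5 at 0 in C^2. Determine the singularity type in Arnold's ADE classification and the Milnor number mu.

The Hessian of f at 0 is [[0, 0], [0, 0]] with rank 0, so corank 2. A Groebner basis of the Jacobian ideal J(f) in C{p,q} is {-p^2/16 + q^4 - q^3/48, p^3, p^2*q + p^2/48 + q^3/144, -p^2/4 + p*q^2 - q^3/12}; counting standard monomials gives mu = 7. Corank 2; j^3 = p^3 is a perfect cube, so E-series; the 4-jet and mu = 7 give E_7.

Type E7, Milnor number mu = 7.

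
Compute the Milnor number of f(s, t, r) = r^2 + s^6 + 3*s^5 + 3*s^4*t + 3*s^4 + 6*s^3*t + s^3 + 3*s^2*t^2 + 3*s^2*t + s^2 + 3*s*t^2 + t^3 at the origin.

2

The Hessian of f at 0 is [[2, 0, 0], [0, 0, 0], [0, 0, 2]] with rank 2, so corank 1. A Groebner basis of the Jacobian ideal J(f) in C{s,t,r} is {t^2, s, r}; counting standard monomials gives mu = 2. Corank 1: A-series; mu = 2 gives A_2.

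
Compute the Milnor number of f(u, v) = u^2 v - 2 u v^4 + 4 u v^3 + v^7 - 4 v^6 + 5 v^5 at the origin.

The Hessian of f at 0 has rank 0. Corank 2; j^3 = u^2*v has shape L^2 M (L != M), so D-series; mu = 6 gives D_6.

6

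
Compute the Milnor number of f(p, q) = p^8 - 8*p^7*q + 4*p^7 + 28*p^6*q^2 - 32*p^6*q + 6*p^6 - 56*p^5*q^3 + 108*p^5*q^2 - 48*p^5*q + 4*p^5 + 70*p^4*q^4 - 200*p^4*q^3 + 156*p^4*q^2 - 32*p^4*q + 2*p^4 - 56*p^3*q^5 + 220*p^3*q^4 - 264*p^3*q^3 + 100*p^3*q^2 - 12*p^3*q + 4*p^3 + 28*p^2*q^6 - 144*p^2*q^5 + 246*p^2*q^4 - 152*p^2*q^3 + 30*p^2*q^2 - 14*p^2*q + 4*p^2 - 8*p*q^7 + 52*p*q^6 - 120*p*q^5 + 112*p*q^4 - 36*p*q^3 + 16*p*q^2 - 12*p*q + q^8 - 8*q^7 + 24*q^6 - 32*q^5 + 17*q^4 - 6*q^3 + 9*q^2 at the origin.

3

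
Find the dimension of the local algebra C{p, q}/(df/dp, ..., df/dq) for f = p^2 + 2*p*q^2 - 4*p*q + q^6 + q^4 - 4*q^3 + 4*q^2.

5

The Hessian of f at 0 is [[2, -4], [-4, 8]] with rank 1, so corank 1. A Groebner basis of the Jacobian ideal J(f) in C{p,q} is {p^3 + 12*p^2 - 40*p*q - 32*p + 64*q, p^2*q + 4*p^2 - 12*p*q - 8*p + 16*q, p + q^2 - 2*q}; counting standard monomials gives mu = 5. Corank 1: A-series; mu = 5 gives A_5.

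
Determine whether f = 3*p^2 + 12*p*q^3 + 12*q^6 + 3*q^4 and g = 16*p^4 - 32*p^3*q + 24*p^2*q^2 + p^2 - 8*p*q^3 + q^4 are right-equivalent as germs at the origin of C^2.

The Hessian of f at 0 has rank 1. Corank 1: A-series; mu = 3 gives A_3. The Hessian of g at 0 has rank 1. Corank 1: A-series; mu = 3 gives A_3. Both have type A_3, hence right-equivalent.

Yes.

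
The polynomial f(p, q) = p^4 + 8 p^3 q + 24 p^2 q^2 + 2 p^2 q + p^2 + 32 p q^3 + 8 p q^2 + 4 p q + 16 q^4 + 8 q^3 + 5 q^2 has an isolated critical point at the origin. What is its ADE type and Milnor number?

Type A_{1}, Milnor number mu = 1.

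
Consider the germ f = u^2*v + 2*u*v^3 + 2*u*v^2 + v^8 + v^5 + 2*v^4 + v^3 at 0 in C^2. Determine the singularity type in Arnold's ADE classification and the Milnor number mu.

The Hessian of f at 0 has rank 0. Corank 2; j^3 = v*(u + v)^2 has shape L^2 M (L != M), so D-series; mu = 9 gives D_9.

Type D9, Milnor number mu = 9.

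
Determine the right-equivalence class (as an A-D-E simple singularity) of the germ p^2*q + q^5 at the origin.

D_{6}

The Hessian of f at 0 has rank 0. Corank 2; j^3 = p^2*q has shape L^2 M (L != M), so D-series; mu = 6 gives D_6.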